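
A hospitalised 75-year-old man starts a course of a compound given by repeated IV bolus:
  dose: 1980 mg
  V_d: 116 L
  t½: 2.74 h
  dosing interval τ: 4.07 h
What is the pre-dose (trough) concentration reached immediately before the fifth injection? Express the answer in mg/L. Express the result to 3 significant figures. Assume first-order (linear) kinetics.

9.33 mg/L

C₀ per dose = Dose / Vd = 1980 / 116 = 17.07 mg/L
k = ln2 / t½ = 0.693147 / 2.74 = 0.2530 h⁻¹
Fraction remaining after one interval: r = e^(−kτ) = e^(−0.2530 × 4.07) = 0.3571
Before dose 5, 4 doses have been given (aged 1τ, 2τ, 3τ, 4τ).
C_trough = C₀ × (r + r² + … + r^4) = C₀ × r(1−r^4)/(1−r)
        = 17.07 × 0.3571 × (1 − 0.01626) / (1 − 0.3571) = 9.327 mg/L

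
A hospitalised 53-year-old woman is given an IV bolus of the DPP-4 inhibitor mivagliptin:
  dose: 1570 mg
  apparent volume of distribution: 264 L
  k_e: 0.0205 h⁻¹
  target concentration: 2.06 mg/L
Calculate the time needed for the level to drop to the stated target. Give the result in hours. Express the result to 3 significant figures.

51.7 h

C₀ = Dose / Vd = 1570 / 264 = 5.947 mg/L
t = ln(C₀ / C) / k = ln(5.947 / 2.06) / 0.02050
  = ln(2.887) / 0.02050 = 1.060 / 0.02050 = 51.71 h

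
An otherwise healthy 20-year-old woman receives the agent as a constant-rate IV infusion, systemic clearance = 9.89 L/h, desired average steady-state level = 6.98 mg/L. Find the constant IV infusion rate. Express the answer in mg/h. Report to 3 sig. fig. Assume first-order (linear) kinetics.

69.0 mg/h

At steady state, infusion rate R₀ = Css × CL = 6.98 × 9.890 = 69.03 mg/h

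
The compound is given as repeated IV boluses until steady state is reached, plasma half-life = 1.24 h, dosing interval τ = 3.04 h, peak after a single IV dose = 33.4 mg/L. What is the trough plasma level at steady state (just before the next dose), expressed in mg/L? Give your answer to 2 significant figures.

7.5 mg/L

k = ln2 / t½ = 0.693147 / 1.24 = 0.5590 h⁻¹
e^(−kτ) = e^(−0.5590 × 3.04) = 0.1828
Accumulation ratio R = 1 / (1 − e^(−kτ)) = 1 / (1 − 0.1828) = 1.224
Steady-state trough = C₀ × R × e^(−kτ) = 33.4 × 1.224 × 0.1828 = 7.473 mg/L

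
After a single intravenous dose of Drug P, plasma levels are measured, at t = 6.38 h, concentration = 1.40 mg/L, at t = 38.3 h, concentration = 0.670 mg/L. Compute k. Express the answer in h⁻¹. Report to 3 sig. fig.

k = ln(C₁/C₂) / (t₂ − t₁) = ln(1.40/0.670) / (38.3 − 6.38)
  = 0.7369 / 31.92 = 0.02309 h⁻¹

0.0231 h⁻¹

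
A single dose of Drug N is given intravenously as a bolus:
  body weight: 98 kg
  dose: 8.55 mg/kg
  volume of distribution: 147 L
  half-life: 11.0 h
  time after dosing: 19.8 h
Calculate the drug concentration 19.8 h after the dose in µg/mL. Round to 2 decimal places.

Total dose = 8.55 × 98 = 837.9 mg
C₀ = Dose / Vd = 837.9 / 147 = 5.700 mg/L
k = ln2 / t½ = 0.693147 / 11.0 = 0.06301 h⁻¹
C = C₀ · e^(−k·t) = 5.700 × e^(−0.06301 × 19.8)
  = 5.700 × 0.2872 = 1.637 mg/L
(1.637 mg/L = 1.637 µg/mL)

1.64 µg/mL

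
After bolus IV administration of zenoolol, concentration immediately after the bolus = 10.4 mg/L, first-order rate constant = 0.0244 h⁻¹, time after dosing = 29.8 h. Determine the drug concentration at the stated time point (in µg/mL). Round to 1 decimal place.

5.0 µg/mL

C = C₀ · e^(−k·t) = 10.40 × e^(−0.02440 × 29.8)
  = 10.40 × 0.4833 = 5.026 mg/L
(5.026 mg/L = 5.026 µg/mL)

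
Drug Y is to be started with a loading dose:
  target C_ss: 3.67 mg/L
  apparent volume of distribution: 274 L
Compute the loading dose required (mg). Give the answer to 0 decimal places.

1006 mg

LD = Css × Vd = 3.67 × 274 = 1006 mg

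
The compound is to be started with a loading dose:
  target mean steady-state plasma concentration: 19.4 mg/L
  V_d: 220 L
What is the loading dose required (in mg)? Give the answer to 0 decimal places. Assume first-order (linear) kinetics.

4268 mg

LD = Css × Vd = 19.4 × 220 = 4268 mg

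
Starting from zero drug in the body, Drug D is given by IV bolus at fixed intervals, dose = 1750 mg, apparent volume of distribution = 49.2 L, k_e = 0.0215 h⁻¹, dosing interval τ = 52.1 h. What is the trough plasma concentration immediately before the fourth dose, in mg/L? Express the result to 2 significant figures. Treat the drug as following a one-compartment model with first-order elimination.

C₀ per dose = Dose / Vd = 1750 / 49.2 = 35.57 mg/L
Fraction remaining after one interval: r = e^(−kτ) = e^(−0.02150 × 52.1) = 0.3262
Before dose 4, 3 doses have been given (aged 1τ, 2τ, 3τ).
C_trough = C₀ × (r + r² + … + r^3) = C₀ × r(1−r^3)/(1−r)
        = 35.57 × 0.3262 × (1 − 0.03471) / (1 − 0.3262) = 16.62 mg/L

17 mg/L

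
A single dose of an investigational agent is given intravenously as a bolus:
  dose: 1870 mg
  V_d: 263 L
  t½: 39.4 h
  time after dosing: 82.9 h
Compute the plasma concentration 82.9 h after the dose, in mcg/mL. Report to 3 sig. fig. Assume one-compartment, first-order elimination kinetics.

1.65 mcg/mL

C₀ = Dose / Vd = 1870 / 263 = 7.110 mg/L
k = ln2 / t½ = 0.693147 / 39.4 = 0.01759 h⁻¹
C = C₀ · e^(−k·t) = 7.110 × e^(−0.01759 × 82.9)
  = 7.110 × 0.2327 = 1.654 mg/L
(1.654 mg/L = 1.654 mcg/mL)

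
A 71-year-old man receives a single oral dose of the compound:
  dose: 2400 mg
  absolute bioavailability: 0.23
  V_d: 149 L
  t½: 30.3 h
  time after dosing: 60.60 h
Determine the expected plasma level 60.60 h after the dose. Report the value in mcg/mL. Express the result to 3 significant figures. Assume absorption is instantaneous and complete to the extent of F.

Amount reaching circulation = F × Dose = 0.23 × 2400 = 552.0 mg
C₀ = F·Dose / Vd = 552.0 / 149 = 3.705 mg/L
k = ln2 / t½ = 0.693147 / 30.3 = 0.02288 h⁻¹
t / t½ = 60.60 / 30.3 = 2 half-lives
C = C₀ × (1/2)^2 = 3.705 × 0.2500 = 0.9263 mg/L
(0.9263 mg/L = 0.9263 mcg/mL)

0.926 mcg/mL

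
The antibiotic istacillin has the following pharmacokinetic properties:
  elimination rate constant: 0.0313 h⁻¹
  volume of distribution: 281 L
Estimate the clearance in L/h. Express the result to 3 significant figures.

CL = k × Vd = 0.0313 × 281 = 8.795 L/h

8.80 L/h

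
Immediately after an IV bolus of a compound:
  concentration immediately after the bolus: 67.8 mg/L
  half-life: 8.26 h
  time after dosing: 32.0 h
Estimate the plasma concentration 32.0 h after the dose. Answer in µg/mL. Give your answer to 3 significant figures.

4.62 µg/mL

k = ln2 / t½ = 0.693147 / 8.26 = 0.08392 h⁻¹
C = C₀ · e^(−k·t) = 67.80 × e^(−0.08392 × 32.0)
  = 67.80 × 0.06819 = 4.623 mg/L
(4.623 mg/L = 4.623 µg/mL)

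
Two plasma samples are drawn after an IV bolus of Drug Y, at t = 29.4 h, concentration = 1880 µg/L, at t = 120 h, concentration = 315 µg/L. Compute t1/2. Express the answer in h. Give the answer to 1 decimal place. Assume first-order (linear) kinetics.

35.2 h

k = ln(C₁/C₂) / (t₂ − t₁) = ln(1880/315) / (120 − 29.4)
  = 1.786 / 90.60 = 0.01971 h⁻¹
t½ = ln2 / k = 0.693147 / 0.01971 = 35.17 h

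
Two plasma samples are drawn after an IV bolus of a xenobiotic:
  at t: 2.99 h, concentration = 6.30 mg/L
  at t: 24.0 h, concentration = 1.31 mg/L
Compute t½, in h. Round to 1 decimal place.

k = ln(C₁/C₂) / (t₂ − t₁) = ln(6.30/1.31) / (24.0 − 2.99)
  = 1.571 / 21.01 = 0.07477 h⁻¹
t½ = ln2 / k = 0.693147 / 0.07477 = 9.270 h

9.3 h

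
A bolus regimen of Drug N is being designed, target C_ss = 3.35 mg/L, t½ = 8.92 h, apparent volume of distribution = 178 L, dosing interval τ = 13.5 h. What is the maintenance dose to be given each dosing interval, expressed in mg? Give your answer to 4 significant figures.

625.5 mg

k = ln2 / t½ = 0.693147 / 8.92 = 0.07771 h⁻¹
CL = k × Vd = 0.07771 × 178 = 13.83 L/h
At steady state, Dose/τ = Css × CL.
Dose = Css × CL × τ = 3.35 × 13.83 × 13.5 = 625.5 mg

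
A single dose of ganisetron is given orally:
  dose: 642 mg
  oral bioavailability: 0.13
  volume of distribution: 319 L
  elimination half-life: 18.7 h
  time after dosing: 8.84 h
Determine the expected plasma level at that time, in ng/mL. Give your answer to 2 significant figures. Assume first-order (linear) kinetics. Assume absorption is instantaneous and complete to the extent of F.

190 ng/mL

Amount reaching circulation = F × Dose = 0.13 × 642.0 = 83.46 mg
C₀ = F·Dose / Vd = 83.46 / 319 = 0.2616 mg/L
k = ln2 / t½ = 0.693147 / 18.7 = 0.03707 h⁻¹
C = C₀ · e^(−k·t) = 0.2616 × e^(−0.03707 × 8.84)
  = 0.2616 × 0.7206 = 0.1885 mg/L
Convert: 0.1885 mg/L × 1000 = 188.5 ng/mL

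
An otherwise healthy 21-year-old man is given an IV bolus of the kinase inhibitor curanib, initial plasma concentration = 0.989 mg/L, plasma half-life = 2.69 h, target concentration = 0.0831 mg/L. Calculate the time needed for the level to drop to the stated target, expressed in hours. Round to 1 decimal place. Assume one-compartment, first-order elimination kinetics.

9.6 h

k = ln2 / t½ = 0.693147 / 2.69 = 0.2577 h⁻¹
t = ln(C₀ / C) / k = ln(0.9890 / 0.0831) / 0.2577
  = ln(11.90) / 0.2577 = 2.477 / 0.2577 = 9.612 h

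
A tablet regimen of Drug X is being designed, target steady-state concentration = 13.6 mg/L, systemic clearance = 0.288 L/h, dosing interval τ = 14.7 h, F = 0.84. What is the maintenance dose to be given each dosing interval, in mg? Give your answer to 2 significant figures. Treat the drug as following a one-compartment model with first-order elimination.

69 mg

At steady state, F × (Dose/τ) = Css × CL.
Dose = Css × CL × τ / F = 13.6 × 0.2880 × 14.7 / 0.84 = 68.54 mg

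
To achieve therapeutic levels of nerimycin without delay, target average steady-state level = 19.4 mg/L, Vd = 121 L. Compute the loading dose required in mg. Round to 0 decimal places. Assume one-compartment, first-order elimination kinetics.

2347 mg

LD = Css × Vd = 19.4 × 121 = 2347 mg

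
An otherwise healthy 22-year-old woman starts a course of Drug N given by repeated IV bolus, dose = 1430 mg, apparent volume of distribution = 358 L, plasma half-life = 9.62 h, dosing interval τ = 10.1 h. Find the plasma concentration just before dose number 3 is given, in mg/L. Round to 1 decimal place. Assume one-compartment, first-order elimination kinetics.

2.9 mg/L

C₀ per dose = Dose / Vd = 1430 / 358 = 3.994 mg/L
k = ln2 / t½ = 0.693147 / 9.62 = 0.07205 h⁻¹
Fraction remaining after one interval: r = e^(−kτ) = e^(−0.07205 × 10.1) = 0.4830
Before dose 3, 2 doses have been given (aged 1τ, 2τ).
C_trough = C₀ × (r + r²) = 3.994 × (0.4830 + 0.2333) = 2.861 mg/L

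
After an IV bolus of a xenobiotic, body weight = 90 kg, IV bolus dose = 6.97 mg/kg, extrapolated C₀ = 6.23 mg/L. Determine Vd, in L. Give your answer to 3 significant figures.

Dose = 6.97 × 90 = 627.3 mg
Vd = Dose / C₀ = 627.3 / 6.23 = 100.7 L

101 L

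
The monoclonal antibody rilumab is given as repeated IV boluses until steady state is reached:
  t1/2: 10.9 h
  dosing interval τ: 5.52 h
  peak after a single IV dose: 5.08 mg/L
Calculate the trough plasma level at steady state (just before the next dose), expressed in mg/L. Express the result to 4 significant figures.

k = ln2 / t½ = 0.693147 / 10.9 = 0.06359 h⁻¹
e^(−kτ) = e^(−0.06359 × 5.52) = 0.7040
Accumulation ratio R = 1 / (1 − e^(−kτ)) = 1 / (1 − 0.7040) = 3.378
Steady-state trough = C₀ × R × e^(−kτ) = 5.08 × 3.378 × 0.7040 = 12.08 mg/L

12.08 mg/L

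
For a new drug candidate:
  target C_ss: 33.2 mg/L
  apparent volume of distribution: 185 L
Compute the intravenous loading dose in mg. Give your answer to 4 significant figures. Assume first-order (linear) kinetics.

LD = Css × Vd = 33.2 × 185 = 6142 mg

6142 mg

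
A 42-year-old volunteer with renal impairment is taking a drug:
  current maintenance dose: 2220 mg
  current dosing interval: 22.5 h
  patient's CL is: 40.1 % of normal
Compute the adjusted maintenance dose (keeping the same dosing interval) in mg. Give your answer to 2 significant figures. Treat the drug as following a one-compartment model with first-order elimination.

890 mg

To keep the same average steady-state level, dosing rate must scale with clearance.
CL ratio = 40.1 / 100 = 0.4010
New dose (same interval) = 2220 × 0.4010 = 890.2 mg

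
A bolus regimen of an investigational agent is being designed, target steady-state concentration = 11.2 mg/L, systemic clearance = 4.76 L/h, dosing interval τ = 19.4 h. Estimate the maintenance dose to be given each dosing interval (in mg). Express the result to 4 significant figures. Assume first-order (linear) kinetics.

1034 mg

At steady state, Dose/τ = Css × CL.
Dose = Css × CL × τ = 11.2 × 4.760 × 19.4 = 1034 mg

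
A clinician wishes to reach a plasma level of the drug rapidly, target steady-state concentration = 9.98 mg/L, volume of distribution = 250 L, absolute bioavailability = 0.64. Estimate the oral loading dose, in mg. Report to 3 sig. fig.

LD = Css × Vd / F = 9.98 × 250 / 0.64 = 3898 mg

3900 mg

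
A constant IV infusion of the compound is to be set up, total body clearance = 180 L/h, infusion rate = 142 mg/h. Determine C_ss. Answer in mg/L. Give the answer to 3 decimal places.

At steady state Css = R₀ / CL = 142 / 180.0 = 0.7889 mg/L

0.789 mg/L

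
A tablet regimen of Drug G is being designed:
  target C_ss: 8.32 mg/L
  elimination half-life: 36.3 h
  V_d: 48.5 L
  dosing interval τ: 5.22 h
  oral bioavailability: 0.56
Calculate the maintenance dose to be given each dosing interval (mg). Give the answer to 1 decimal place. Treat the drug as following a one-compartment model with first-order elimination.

71.8 mg

k = ln2 / t½ = 0.693147 / 36.3 = 0.01909 h⁻¹
CL = k × Vd = 0.01909 × 48.5 = 0.9259 L/h
At steady state, F × (Dose/τ) = Css × CL.
Dose = Css × CL × τ / F = 8.32 × 0.9259 × 5.22 / 0.56 = 71.81 mg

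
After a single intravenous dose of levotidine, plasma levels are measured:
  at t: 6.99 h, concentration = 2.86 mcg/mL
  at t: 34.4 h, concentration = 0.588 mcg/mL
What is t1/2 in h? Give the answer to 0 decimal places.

12 h

k = ln(C₁/C₂) / (t₂ − t₁) = ln(2.86/0.588) / (34.4 − 6.99)
  = 1.582 / 27.41 = 0.05772 h⁻¹
t½ = ln2 / k = 0.693147 / 0.05772 = 12.01 h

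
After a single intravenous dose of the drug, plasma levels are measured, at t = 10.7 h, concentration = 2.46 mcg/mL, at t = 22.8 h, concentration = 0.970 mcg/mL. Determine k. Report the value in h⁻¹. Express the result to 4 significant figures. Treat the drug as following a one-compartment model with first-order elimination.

k = ln(C₁/C₂) / (t₂ − t₁) = ln(2.46/0.970) / (22.8 − 10.7)
  = 0.9306 / 12.10 = 0.07691 h⁻¹

0.07691 h⁻¹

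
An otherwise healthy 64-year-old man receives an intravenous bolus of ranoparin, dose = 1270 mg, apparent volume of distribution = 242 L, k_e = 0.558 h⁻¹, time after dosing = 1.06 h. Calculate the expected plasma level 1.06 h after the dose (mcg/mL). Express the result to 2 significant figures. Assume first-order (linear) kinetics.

2.9 mcg/mL

C₀ = Dose / Vd = 1270 / 242 = 5.248 mg/L
C = C₀ · e^(−k·t) = 5.248 × e^(−0.5580 × 1.06)
  = 5.248 × 0.5535 = 2.905 mg/L
(2.905 mg/L = 2.905 mcg/mL)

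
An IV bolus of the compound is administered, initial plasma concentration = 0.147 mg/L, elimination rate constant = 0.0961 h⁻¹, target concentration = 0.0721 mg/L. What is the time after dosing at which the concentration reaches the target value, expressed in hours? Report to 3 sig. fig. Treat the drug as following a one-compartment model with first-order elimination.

t = ln(C₀ / C) / k = ln(0.1470 / 0.0721) / 0.09610
  = ln(2.039) / 0.09610 = 0.7125 / 0.09610 = 7.414 h

7.41 h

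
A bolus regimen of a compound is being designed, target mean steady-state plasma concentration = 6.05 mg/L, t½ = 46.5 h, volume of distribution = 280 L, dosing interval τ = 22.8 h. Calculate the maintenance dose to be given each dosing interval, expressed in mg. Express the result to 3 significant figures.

k = ln2 / t½ = 0.693147 / 46.5 = 0.01491 h⁻¹
CL = k × Vd = 0.01491 × 280 = 4.175 L/h
At steady state, Dose/τ = Css × CL.
Dose = Css × CL × τ = 6.05 × 4.175 × 22.8 = 575.9 mg

576 mg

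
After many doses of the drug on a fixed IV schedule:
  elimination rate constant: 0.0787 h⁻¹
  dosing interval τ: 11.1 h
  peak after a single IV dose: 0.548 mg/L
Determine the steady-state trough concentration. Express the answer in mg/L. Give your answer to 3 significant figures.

e^(−kτ) = e^(−0.07870 × 11.1) = 0.4175
Accumulation ratio R = 1 / (1 − e^(−kτ)) = 1 / (1 − 0.4175) = 1.717
Steady-state trough = C₀ × R × e^(−kτ) = 0.548 × 1.717 × 0.4175 = 0.3928 mg/L

0.393 mg/L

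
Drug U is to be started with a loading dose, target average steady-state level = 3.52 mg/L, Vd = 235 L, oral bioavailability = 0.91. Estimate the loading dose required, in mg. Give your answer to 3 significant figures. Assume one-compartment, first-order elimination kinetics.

LD = Css × Vd / F = 3.52 × 235 / 0.91 = 909.0 mg

909 mg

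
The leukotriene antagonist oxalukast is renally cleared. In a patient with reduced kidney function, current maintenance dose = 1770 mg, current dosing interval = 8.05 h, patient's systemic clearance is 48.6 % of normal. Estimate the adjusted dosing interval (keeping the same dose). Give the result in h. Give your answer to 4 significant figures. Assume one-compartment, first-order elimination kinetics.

To keep the same average steady-state level, dosing rate must scale with clearance.
CL ratio = 48.6 / 100 = 0.4860
New interval (same dose) = 8.05 / 0.4860 = 16.56 h

16.56 h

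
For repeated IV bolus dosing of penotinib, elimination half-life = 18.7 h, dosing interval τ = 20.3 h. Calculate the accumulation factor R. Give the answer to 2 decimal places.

1.89

k = ln2 / t½ = 0.693147 / 18.7 = 0.03707 h⁻¹
e^(−kτ) = e^(−0.03707 × 20.3) = 0.4712
Accumulation ratio R = 1 / (1 − e^(−kτ)) = 1 / (1 − 0.4712) = 1.891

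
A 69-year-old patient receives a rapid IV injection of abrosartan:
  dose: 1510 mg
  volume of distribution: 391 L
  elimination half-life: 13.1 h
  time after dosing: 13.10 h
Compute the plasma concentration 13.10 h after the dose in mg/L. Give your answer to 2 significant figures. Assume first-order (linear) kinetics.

C₀ = Dose / Vd = 1510 / 391 = 3.862 mg/L
k = ln2 / t½ = 0.693147 / 13.1 = 0.05291 h⁻¹
t / t½ = 13.10 / 13.1 = 1 half-lives
C = C₀ × (1/2)^1 = 3.862 × 0.5000 = 1.931 mg/L

1.9 mg/L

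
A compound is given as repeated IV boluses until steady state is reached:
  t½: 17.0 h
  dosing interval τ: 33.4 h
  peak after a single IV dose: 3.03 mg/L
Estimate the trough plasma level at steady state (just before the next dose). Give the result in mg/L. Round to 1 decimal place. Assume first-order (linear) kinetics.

1.0 mg/L

k = ln2 / t½ = 0.693147 / 17.0 = 0.04077 h⁻¹
e^(−kτ) = e^(−0.04077 × 33.4) = 0.2562
Accumulation ratio R = 1 / (1 − e^(−kτ)) = 1 / (1 − 0.2562) = 1.344
Steady-state trough = C₀ × R × e^(−kτ) = 3.03 × 1.344 × 0.2562 = 1.043 mg/L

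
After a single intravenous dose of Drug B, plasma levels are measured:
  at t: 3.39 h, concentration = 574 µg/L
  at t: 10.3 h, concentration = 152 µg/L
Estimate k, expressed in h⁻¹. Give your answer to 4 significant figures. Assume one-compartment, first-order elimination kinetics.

0.1923 h⁻¹

k = ln(C₁/C₂) / (t₂ − t₁) = ln(574/152) / (10.3 − 3.39)
  = 1.329 / 6.910 = 0.1923 h⁻¹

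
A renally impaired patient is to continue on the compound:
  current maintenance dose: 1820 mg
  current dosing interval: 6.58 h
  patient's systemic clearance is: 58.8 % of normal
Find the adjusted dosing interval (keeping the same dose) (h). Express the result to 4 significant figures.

To keep the same average steady-state level, dosing rate must scale with clearance.
CL ratio = 58.8 / 100 = 0.5880
New interval (same dose) = 6.58 / 0.5880 = 11.19 h

11.19 h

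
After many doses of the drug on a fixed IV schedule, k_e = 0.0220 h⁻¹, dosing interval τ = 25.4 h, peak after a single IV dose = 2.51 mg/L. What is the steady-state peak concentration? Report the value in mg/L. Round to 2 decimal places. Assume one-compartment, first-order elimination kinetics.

5.86 mg/L

e^(−kτ) = e^(−0.02200 × 25.4) = 0.5719
Accumulation ratio R = 1 / (1 − e^(−kτ)) = 1 / (1 − 0.5719) = 2.336
Steady-state peak = C₀ × R = 2.51 × 2.336 = 5.863 mg/L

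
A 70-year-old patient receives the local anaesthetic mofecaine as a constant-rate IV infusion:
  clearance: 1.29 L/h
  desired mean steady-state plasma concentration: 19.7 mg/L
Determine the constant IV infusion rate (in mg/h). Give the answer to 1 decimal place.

At steady state, infusion rate R₀ = Css × CL = 19.7 × 1.290 = 25.41 mg/h

25.4 mg/h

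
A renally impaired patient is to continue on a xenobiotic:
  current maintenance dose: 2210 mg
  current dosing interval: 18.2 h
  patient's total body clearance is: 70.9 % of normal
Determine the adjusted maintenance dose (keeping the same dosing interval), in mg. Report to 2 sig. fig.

1600 mg

To keep the same average steady-state level, dosing rate must scale with clearance.
CL ratio = 70.9 / 100 = 0.7090
New dose (same interval) = 2210 × 0.7090 = 1567 mg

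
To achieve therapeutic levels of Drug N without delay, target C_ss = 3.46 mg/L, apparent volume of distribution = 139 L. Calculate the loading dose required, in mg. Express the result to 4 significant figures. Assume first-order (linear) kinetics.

LD = Css × Vd = 3.46 × 139 = 480.9 mg

480.9 mg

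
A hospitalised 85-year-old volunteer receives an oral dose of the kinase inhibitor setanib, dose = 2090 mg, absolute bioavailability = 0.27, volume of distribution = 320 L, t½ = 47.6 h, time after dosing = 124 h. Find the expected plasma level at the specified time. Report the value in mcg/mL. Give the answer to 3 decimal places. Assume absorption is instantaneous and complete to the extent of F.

0.290 mcg/mL

Amount reaching circulation = F × Dose = 0.27 × 2090 = 564.3 mg
C₀ = F·Dose / Vd = 564.3 / 320 = 1.763 mg/L
k = ln2 / t½ = 0.693147 / 47.6 = 0.01456 h⁻¹
C = C₀ · e^(−k·t) = 1.763 × e^(−0.01456 × 124)
  = 1.763 × 0.1644 = 0.2898 mg/L
(0.2898 mg/L = 0.2898 mcg/mL)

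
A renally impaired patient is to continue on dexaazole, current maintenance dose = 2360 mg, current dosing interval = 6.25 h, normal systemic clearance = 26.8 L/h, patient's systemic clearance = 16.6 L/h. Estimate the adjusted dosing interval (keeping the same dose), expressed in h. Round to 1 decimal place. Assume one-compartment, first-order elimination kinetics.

To keep the same average steady-state level, dosing rate must scale with clearance.
CL ratio = 16.6 / 26.8 = 0.6194
New interval (same dose) = 6.25 / 0.6194 = 10.09 h

10.1 h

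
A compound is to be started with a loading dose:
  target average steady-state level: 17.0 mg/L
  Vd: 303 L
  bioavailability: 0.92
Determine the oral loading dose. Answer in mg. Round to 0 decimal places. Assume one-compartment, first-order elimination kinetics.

5599 mg

LD = Css × Vd / F = 17.0 × 303 / 0.92 = 5599 mg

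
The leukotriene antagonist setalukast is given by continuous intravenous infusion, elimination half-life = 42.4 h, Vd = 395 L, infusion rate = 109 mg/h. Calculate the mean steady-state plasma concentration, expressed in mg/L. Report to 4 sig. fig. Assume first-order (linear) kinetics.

k = ln2 / t½ = 0.693147 / 42.4 = 0.01635 h⁻¹
CL = k × Vd = 0.01635 × 395 = 6.458 L/h
At steady state Css = R₀ / CL = 109 / 6.458 = 16.88 mg/L

16.88 mg/L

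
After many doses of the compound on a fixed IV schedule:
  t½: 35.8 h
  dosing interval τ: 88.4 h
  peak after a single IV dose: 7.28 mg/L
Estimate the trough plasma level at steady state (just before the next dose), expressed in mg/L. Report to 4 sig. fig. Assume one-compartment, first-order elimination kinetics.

1.604 mg/L

k = ln2 / t½ = 0.693147 / 35.8 = 0.01936 h⁻¹
e^(−kτ) = e^(−0.01936 × 88.4) = 0.1806
Accumulation ratio R = 1 / (1 − e^(−kτ)) = 1 / (1 − 0.1806) = 1.220
Steady-state trough = C₀ × R × e^(−kτ) = 7.28 × 1.220 × 0.1806 = 1.604 mg/L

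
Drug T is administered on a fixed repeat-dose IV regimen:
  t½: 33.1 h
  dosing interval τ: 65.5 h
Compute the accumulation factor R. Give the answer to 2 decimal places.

k = ln2 / t½ = 0.693147 / 33.1 = 0.02094 h⁻¹
e^(−kτ) = e^(−0.02094 × 65.5) = 0.2537
Accumulation ratio R = 1 / (1 − e^(−kτ)) = 1 / (1 − 0.2537) = 1.340

1.34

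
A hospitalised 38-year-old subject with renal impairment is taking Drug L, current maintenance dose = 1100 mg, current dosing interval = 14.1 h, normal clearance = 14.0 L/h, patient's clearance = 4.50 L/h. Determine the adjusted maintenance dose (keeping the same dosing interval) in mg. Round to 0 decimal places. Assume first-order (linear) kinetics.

To keep the same average steady-state level, dosing rate must scale with clearance.
CL ratio = 4.50 / 14.0 = 0.3214
New dose (same interval) = 1100 × 0.3214 = 353.5 mg

354 mg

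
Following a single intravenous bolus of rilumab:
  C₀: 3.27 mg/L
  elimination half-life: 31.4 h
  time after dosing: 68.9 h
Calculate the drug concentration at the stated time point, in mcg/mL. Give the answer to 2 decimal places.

0.71 mcg/mL

k = ln2 / t½ = 0.693147 / 31.4 = 0.02207 h⁻¹
C = C₀ · e^(−k·t) = 3.270 × e^(−0.02207 × 68.9)
  = 3.270 × 0.2186 = 0.7148 mg/L
(0.7148 mg/L = 0.7148 mcg/mL)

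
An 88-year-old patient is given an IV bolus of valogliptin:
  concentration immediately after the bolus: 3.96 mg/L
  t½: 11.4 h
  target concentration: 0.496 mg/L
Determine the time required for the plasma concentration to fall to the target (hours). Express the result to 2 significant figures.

k = ln2 / t½ = 0.693147 / 11.4 = 0.06080 h⁻¹
t = ln(C₀ / C) / k = ln(3.960 / 0.496) / 0.06080
  = ln(7.984) / 0.06080 = 2.077 / 0.06080 = 34.16 h

34 h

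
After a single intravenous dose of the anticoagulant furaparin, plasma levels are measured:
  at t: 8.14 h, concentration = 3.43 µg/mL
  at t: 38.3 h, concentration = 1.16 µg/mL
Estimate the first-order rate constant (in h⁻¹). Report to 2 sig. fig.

k = ln(C₁/C₂) / (t₂ − t₁) = ln(3.43/1.16) / (38.3 − 8.14)
  = 1.084 / 30.16 = 0.03594 h⁻¹

0.036 h⁻¹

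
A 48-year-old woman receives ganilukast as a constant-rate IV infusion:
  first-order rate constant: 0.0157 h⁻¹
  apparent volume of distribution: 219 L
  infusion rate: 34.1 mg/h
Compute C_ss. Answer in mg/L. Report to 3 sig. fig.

CL = k × Vd = 0.01570 × 219 = 3.438 L/h
At steady state Css = R₀ / CL = 34.1 / 3.438 = 9.919 mg/L

9.92 mg/L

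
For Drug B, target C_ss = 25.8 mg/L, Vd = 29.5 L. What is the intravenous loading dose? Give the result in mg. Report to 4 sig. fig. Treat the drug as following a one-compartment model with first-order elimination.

LD = Css × Vd = 25.8 × 29.5 = 761.1 mg

761.1 mg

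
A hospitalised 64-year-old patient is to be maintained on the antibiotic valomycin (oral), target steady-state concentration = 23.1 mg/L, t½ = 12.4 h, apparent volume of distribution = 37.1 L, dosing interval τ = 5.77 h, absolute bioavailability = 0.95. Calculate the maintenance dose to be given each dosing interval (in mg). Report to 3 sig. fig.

291 mg

k = ln2 / t½ = 0.693147 / 12.4 = 0.05590 h⁻¹
CL = k × Vd = 0.05590 × 37.1 = 2.074 L/h
At steady state, F × (Dose/τ) = Css × CL.
Dose = Css × CL × τ / F = 23.1 × 2.074 × 5.77 / 0.95 = 291.0 mg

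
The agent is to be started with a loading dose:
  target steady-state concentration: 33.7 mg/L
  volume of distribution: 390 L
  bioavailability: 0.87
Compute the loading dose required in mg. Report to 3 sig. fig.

15100 mg

LD = Css × Vd / F = 33.7 × 390 / 0.87 = 15110 mg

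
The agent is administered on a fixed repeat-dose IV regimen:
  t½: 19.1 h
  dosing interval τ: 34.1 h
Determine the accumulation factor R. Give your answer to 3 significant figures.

k = ln2 / t½ = 0.693147 / 19.1 = 0.03629 h⁻¹
e^(−kτ) = e^(−0.03629 × 34.1) = 0.2901
Accumulation ratio R = 1 / (1 − e^(−kτ)) = 1 / (1 − 0.2901) = 1.409

1.41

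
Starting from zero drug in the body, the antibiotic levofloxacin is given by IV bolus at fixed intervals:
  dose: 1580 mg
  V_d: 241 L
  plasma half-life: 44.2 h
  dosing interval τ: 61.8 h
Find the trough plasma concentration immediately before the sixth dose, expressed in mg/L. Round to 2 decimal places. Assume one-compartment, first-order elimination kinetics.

C₀ per dose = Dose / Vd = 1580 / 241 = 6.556 mg/L
k = ln2 / t½ = 0.693147 / 44.2 = 0.01568 h⁻¹
Fraction remaining after one interval: r = e^(−kτ) = e^(−0.01568 × 61.8) = 0.3795
Before dose 6, 5 doses have been given (aged 1τ, 2τ, 3τ, 4τ, 5τ).
C_trough = C₀ × (r + r² + … + r^5) = C₀ × r(1−r^5)/(1−r)
        = 6.556 × 0.3795 × (1 − 0.007872) / (1 − 0.3795) = 3.978 mg/L

3.98 mg/L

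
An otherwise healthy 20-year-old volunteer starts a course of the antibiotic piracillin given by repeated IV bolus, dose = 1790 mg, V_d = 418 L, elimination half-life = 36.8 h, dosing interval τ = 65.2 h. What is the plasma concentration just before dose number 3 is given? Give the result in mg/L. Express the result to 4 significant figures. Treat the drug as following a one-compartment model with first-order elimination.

1.621 mg/L

C₀ per dose = Dose / Vd = 1790 / 418 = 4.282 mg/L
k = ln2 / t½ = 0.693147 / 36.8 = 0.01884 h⁻¹
Fraction remaining after one interval: r = e^(−kτ) = e^(−0.01884 × 65.2) = 0.2928
Before dose 3, 2 doses have been given (aged 1τ, 2τ).
C_trough = C₀ × (r + r²) = 4.282 × (0.2928 + 0.08573) = 1.621 mg/L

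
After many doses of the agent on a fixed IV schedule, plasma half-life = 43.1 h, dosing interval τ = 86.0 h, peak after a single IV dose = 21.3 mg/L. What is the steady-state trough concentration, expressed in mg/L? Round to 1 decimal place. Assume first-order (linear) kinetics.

k = ln2 / t½ = 0.693147 / 43.1 = 0.01608 h⁻¹
e^(−kτ) = e^(−0.01608 × 86.0) = 0.2509
Accumulation ratio R = 1 / (1 − e^(−kτ)) = 1 / (1 − 0.2509) = 1.335
Steady-state trough = C₀ × R × e^(−kτ) = 21.3 × 1.335 × 0.2509 = 7.134 mg/L

7.1 mg/L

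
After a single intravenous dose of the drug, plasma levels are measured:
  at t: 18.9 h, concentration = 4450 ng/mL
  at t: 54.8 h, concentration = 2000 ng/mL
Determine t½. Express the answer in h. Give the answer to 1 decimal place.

k = ln(C₁/C₂) / (t₂ − t₁) = ln(4450/2000) / (54.8 − 18.9)
  = 0.7998 / 35.90 = 0.02228 h⁻¹
t½ = ln2 / k = 0.693147 / 0.02228 = 31.11 h

31.1 h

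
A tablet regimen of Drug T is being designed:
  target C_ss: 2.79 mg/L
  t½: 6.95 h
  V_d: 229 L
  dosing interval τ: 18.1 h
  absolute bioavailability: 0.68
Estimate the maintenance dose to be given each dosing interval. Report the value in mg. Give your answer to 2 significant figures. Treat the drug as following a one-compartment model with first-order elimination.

k = ln2 / t½ = 0.693147 / 6.95 = 0.09973 h⁻¹
CL = k × Vd = 0.09973 × 229 = 22.84 L/h
At steady state, F × (Dose/τ) = Css × CL.
Dose = Css × CL × τ / F = 2.79 × 22.84 × 18.1 / 0.68 = 1696 mg

1700 mg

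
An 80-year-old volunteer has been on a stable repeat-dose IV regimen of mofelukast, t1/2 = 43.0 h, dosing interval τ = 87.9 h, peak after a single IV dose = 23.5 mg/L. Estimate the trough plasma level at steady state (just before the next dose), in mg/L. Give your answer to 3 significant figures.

7.52 mg/L

k = ln2 / t½ = 0.693147 / 43.0 = 0.01612 h⁻¹
e^(−kτ) = e^(−0.01612 × 87.9) = 0.2425
Accumulation ratio R = 1 / (1 − e^(−kτ)) = 1 / (1 − 0.2425) = 1.320
Steady-state trough = C₀ × R × e^(−kτ) = 23.5 × 1.320 × 0.2425 = 7.522 mg/L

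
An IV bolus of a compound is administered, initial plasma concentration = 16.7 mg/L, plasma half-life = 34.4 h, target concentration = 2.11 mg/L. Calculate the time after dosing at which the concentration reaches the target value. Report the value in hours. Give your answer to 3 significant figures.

k = ln2 / t½ = 0.693147 / 34.4 = 0.02015 h⁻¹
t = ln(C₀ / C) / k = ln(16.70 / 2.11) / 0.02015
  = ln(7.915) / 0.02015 = 2.069 / 0.02015 = 102.7 h

103 h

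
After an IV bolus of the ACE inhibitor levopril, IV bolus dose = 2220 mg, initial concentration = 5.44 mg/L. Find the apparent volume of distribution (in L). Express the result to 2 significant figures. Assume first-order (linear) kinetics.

Vd = Dose / C₀ = 2220 / 5.44 = 408.1 L

410 L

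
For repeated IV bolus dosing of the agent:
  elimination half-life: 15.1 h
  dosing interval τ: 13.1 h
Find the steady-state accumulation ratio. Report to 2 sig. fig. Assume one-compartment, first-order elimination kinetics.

k = ln2 / t½ = 0.693147 / 15.1 = 0.04590 h⁻¹
e^(−kτ) = e^(−0.04590 × 13.1) = 0.5481
Accumulation ratio R = 1 / (1 − e^(−kτ)) = 1 / (1 − 0.5481) = 2.213

2.2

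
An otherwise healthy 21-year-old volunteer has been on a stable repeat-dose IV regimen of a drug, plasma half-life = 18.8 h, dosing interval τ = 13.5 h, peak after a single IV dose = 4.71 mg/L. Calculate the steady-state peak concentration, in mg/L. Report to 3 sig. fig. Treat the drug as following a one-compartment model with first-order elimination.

k = ln2 / t½ = 0.693147 / 18.8 = 0.03687 h⁻¹
e^(−kτ) = e^(−0.03687 × 13.5) = 0.6079
Accumulation ratio R = 1 / (1 − e^(−kτ)) = 1 / (1 − 0.6079) = 2.550
Steady-state peak = C₀ × R = 4.71 × 2.550 = 12.01 mg/L

12.0 mg/L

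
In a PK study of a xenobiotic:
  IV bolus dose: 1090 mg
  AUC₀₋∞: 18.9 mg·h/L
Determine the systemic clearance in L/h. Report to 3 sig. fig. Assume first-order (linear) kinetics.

57.7 L/h

CL = Dose / AUC = 1090 / 18.9 = 57.67 L/h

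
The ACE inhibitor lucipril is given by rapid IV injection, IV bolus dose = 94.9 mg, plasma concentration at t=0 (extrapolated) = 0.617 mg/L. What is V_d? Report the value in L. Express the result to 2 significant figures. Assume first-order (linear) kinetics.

Vd = Dose / C₀ = 94.90 / 0.617 = 153.8 L

150 L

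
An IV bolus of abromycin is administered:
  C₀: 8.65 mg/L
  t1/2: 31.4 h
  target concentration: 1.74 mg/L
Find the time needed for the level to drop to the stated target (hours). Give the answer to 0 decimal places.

k = ln2 / t½ = 0.693147 / 31.4 = 0.02207 h⁻¹
t = ln(C₀ / C) / k = ln(8.650 / 1.74) / 0.02207
  = ln(4.971) / 0.02207 = 1.604 / 0.02207 = 72.68 h

73 h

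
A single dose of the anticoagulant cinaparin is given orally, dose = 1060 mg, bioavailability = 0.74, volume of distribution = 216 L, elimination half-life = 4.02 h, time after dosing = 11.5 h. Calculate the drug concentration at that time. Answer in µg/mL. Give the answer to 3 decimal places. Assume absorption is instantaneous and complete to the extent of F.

Amount reaching circulation = F × Dose = 0.74 × 1060 = 784.4 mg
C₀ = F·Dose / Vd = 784.4 / 216 = 3.631 mg/L
k = ln2 / t½ = 0.693147 / 4.02 = 0.1724 h⁻¹
C = C₀ · e^(−k·t) = 3.631 × e^(−0.1724 × 11.5)
  = 3.631 × 0.1377 = 0.5000 mg/L
(0.5000 mg/L = 0.5000 µg/mL)

0.500 µg/mL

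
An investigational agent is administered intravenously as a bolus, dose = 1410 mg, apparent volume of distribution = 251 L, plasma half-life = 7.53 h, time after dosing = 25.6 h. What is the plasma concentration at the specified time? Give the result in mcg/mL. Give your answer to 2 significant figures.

0.53 mcg/mL

C₀ = Dose / Vd = 1410 / 251 = 5.618 mg/L
k = ln2 / t½ = 0.693147 / 7.53 = 0.09205 h⁻¹
C = C₀ · e^(−k·t) = 5.618 × e^(−0.09205 × 25.6)
  = 5.618 × 0.09475 = 0.5323 mg/L
(0.5323 mg/L = 0.5323 mcg/mL)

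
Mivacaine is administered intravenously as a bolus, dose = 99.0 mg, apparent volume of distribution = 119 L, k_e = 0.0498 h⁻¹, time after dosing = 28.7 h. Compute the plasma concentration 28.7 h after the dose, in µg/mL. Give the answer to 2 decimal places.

C₀ = Dose / Vd = 99.00 / 119 = 0.8319 mg/L
C = C₀ · e^(−k·t) = 0.8319 × e^(−0.04980 × 28.7)
  = 0.8319 × 0.2395 = 0.1992 mg/L
(0.1992 mg/L = 0.1992 µg/mL)

0.20 µg/mL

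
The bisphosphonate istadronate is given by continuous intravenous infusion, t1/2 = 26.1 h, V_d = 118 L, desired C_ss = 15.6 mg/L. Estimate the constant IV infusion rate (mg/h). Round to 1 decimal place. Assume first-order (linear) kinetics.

48.9 mg/h

k = ln2 / t½ = 0.693147 / 26.1 = 0.02656 h⁻¹
CL = k × Vd = 0.02656 × 118 = 3.134 L/h
At steady state, infusion rate R₀ = Css × CL = 15.6 × 3.134 = 48.89 mg/h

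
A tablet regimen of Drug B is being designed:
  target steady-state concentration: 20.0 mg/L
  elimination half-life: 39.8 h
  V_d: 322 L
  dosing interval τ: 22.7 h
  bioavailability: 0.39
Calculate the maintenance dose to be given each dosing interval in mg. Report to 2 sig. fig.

6500 mg

k = ln2 / t½ = 0.693147 / 39.8 = 0.01742 h⁻¹
CL = k × Vd = 0.01742 × 322 = 5.609 L/h
At steady state, F × (Dose/τ) = Css × CL.
Dose = Css × CL × τ / F = 20.0 × 5.609 × 22.7 / 0.39 = 6529 mg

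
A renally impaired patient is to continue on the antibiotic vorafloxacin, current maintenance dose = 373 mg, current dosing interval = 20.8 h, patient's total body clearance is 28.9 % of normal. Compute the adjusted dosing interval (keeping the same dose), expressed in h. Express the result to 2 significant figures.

To keep the same average steady-state level, dosing rate must scale with clearance.
CL ratio = 28.9 / 100 = 0.2890
New interval (same dose) = 20.8 / 0.2890 = 71.97 h

72 h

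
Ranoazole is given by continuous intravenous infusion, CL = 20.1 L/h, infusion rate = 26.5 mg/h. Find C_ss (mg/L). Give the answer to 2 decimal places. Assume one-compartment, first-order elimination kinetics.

At steady state Css = R₀ / CL = 26.5 / 20.10 = 1.318 mg/L

1.32 mg/L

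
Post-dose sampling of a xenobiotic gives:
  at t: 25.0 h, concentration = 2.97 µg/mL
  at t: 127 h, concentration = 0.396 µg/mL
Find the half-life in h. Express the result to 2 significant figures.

35 h

k = ln(C₁/C₂) / (t₂ − t₁) = ln(2.97/0.396) / (127 − 25.0)
  = 2.015 / 102.0 = 0.01975 h⁻¹
t½ = ln2 / k = 0.693147 / 0.01975 = 35.10 h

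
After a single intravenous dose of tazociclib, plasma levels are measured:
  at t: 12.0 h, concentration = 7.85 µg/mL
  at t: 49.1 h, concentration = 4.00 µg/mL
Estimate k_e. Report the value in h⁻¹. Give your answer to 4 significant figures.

k = ln(C₁/C₂) / (t₂ − t₁) = ln(7.85/4.00) / (49.1 − 12.0)
  = 0.6742 / 37.10 = 0.01817 h⁻¹

0.01817 h⁻¹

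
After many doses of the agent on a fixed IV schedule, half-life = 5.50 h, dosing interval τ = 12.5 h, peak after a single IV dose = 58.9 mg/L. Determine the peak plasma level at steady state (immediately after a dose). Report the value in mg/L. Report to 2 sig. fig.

k = ln2 / t½ = 0.693147 / 5.50 = 0.1260 h⁻¹
e^(−kτ) = e^(−0.1260 × 12.5) = 0.2070
Accumulation ratio R = 1 / (1 − e^(−kτ)) = 1 / (1 − 0.2070) = 1.261
Steady-state peak = C₀ × R = 58.9 × 1.261 = 74.27 mg/L

74 mg/L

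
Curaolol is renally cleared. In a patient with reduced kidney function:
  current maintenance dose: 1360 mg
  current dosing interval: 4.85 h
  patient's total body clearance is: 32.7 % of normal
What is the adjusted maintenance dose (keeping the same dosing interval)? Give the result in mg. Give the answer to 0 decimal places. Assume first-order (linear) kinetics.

To keep the same average steady-state level, dosing rate must scale with clearance.
CL ratio = 32.7 / 100 = 0.3270
New dose (same interval) = 1360 × 0.3270 = 444.7 mg

445 mg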